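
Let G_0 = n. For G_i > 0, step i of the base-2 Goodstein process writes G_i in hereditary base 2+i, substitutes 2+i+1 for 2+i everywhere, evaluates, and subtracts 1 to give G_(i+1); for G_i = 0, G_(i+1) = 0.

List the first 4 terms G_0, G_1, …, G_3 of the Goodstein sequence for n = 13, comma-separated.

13, 108, 1279, 16092

i=0: 13 = 2^(2 + 1) + 2^2 + 1 (b=2); 2→3: 3^(3 + 1) + 3^3 + 1 = 109; 109−1 = 108
i=1: 108 = 3^(3 + 1) + 3^3 (b=3); 3→4: 4^(4 + 1) + 4^4 = 1280; 1280−1 = 1279
i=2: 1279 = 4^(4 + 1) + 3·4^3 + 3·4^2 + 3·4 + 3 (b=4); 4→5: 5^(5 + 1) + 3·5^3 + 3·5^2 + 3·5 + 3 = 16093; 16093−1 = 16092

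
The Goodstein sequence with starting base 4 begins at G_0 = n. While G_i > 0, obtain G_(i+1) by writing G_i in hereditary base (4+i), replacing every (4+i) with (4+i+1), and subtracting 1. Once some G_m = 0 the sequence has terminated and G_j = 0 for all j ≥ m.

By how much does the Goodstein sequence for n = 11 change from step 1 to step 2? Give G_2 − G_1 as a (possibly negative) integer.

1

base 4: 11 = 2·4 + 3; at 5: 2·5 + 3 = 13; next = 12
base 5: 12 = 2·5 + 2; at 6: 2·6 + 2 = 14; next = 13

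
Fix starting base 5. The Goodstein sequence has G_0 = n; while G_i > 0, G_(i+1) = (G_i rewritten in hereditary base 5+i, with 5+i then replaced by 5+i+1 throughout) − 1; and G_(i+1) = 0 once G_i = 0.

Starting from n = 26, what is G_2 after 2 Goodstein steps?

step 0: 26 = 5^2 + 1; sub 6 for 5: 6^2 + 1; = 37; G_1 = 37−1 = 36
step 1: 36 = 6^2; sub 7 for 6: 7^2; = 49; G_2 = 49−1 = 48
step 2: 48 = 6·7 + 6; sub 8 for 7: 6·8 + 6; = 54; G_3 = 54−1 = 53

48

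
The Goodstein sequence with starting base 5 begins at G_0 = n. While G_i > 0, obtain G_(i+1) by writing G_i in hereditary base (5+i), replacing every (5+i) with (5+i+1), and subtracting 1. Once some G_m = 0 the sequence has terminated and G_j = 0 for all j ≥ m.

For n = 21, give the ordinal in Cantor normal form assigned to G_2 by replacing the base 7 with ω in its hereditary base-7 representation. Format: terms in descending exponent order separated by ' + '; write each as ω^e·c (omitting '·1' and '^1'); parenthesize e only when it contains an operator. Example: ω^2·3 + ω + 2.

G_0=21  [base 5] 4·5 + 1  →[5↦6]→  4·6 + 1 = 25  −1 ⇒ G_1=24
G_1=24  [base 6] 4·6  →[6↦7]→  4·7 = 28  −1 ⇒ G_2=27
G_2=27  [base 7] 3·7 + 6  →[7↦8]→  3·8 + 6 = 30  −1 ⇒ G_3=29

ω·3 + 6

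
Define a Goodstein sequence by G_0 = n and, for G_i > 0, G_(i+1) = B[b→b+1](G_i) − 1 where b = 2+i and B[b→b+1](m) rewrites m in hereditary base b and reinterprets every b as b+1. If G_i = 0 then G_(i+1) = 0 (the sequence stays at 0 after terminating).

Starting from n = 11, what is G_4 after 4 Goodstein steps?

i=0: 11 = 2^(2 + 1) + 2 + 1 (b=2); 2→3: 3^(3 + 1) + 3 + 1 = 85; 85−1 = 84
i=1: 84 = 3^(3 + 1) + 3 (b=3); 3→4: 4^(4 + 1) + 4 = 1028; 1028−1 = 1027
i=2: 1027 = 4^(4 + 1) + 3 (b=4); 4→5: 5^(5 + 1) + 3 = 15628; 15628−1 = 15627
i=3: 15627 = 5^(5 + 1) + 2 (b=5); 5→6: 6^(6 + 1) + 2 = 279938; 279938−1 = 279937
i=4: 279937 = 6^(6 + 1) + 1 (b=6); 6→7: 7^(7 + 1) + 1 = 5764802; 5764802−1 = 5764801

279937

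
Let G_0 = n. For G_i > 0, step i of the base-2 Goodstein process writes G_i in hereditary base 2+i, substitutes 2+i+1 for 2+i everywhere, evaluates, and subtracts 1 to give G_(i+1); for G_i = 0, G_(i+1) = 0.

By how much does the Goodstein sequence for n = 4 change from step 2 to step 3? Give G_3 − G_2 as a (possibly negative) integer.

(0) 4|_2 = 2^2 ↦ 3^3|_3 = 27 ⇒ 26
(1) 26|_3 = 2·3^2 + 2·3 + 2 ↦ 2·4^2 + 2·4 + 2|_4 = 42 ⇒ 41
(2) 41|_4 = 2·4^2 + 2·4 + 1 ↦ 2·5^2 + 2·5 + 1|_5 = 61 ⇒ 60

19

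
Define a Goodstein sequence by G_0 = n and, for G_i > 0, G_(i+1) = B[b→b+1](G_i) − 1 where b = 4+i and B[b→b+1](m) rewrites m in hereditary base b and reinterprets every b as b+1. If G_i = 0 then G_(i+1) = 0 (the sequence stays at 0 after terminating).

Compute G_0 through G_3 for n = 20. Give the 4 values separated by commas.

base 4: 20 = 4^2 + 4; at 5: 5^2 + 5 = 30; next = 29
base 5: 29 = 5^2 + 4; at 6: 6^2 + 4 = 40; next = 39
base 6: 39 = 6^2 + 3; at 7: 7^2 + 3 = 52; next = 51

20, 29, 39, 51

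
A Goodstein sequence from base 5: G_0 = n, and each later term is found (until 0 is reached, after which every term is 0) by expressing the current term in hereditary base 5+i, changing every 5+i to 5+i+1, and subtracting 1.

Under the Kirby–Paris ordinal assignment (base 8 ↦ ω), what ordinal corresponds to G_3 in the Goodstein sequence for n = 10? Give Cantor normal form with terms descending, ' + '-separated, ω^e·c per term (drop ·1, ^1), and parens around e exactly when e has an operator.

(0) 10|_5 = 2·5 ↦ 2·6|_6 = 12 ⇒ 11
(1) 11|_6 = 6 + 5 ↦ 7 + 5|_7 = 12 ⇒ 11
(2) 11|_7 = 7 + 4 ↦ 8 + 4|_8 = 12 ⇒ 11
(3) 11|_8 = 8 + 3 ↦ 9 + 3|_9 = 12 ⇒ 11

ω + 3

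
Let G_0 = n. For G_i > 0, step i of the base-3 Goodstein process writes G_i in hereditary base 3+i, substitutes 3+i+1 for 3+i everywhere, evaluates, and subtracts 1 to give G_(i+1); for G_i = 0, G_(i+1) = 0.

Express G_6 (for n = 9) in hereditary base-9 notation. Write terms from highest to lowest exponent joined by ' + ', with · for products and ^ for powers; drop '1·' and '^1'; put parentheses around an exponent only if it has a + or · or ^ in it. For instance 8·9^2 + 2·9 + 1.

2·9 + 6

i=0: 9 = 3^2 (b=3); 3→4: 4^2 = 16; 16−1 = 15
i=1: 15 = 3·4 + 3 (b=4); 4→5: 3·5 + 3 = 18; 18−1 = 17
i=2: 17 = 3·5 + 2 (b=5); 5→6: 3·6 + 2 = 20; 20−1 = 19
i=3: 19 = 3·6 + 1 (b=6); 6→7: 3·7 + 1 = 22; 22−1 = 21
i=4: 21 = 3·7 (b=7); 7→8: 3·8 = 24; 24−1 = 23
i=5: 23 = 2·8 + 7 (b=8); 8→9: 2·9 + 7 = 25; 25−1 = 24
i=6: 24 = 2·9 + 6 (b=9); 9→10: 2·10 + 6 = 26; 26−1 = 25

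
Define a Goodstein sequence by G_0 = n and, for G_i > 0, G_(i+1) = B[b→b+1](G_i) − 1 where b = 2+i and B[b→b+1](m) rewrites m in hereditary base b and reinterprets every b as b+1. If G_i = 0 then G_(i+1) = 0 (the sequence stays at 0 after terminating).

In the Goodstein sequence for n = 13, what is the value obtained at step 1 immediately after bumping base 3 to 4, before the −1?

1280

(0) 13|_2 = 2^(2 + 1) + 2^2 + 1 ↦ 3^(3 + 1) + 3^3 + 1|_3 = 109 ⇒ 108
(1) 108|_3 = 3^(3 + 1) + 3^3 ↦ 4^(4 + 1) + 4^4|_4 = 1280 ⇒ 1279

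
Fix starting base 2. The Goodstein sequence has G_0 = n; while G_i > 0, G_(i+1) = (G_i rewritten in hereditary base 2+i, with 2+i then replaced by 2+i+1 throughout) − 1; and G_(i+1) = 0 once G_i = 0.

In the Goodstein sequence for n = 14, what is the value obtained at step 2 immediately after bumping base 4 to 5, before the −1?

18751

G_0=14  [base 2] 2^(2 + 1) + 2^2 + 2  →[2↦3]→  3^(3 + 1) + 3^3 + 3 = 111  −1 ⇒ G_1=110
G_1=110  [base 3] 3^(3 + 1) + 3^3 + 2  →[3↦4]→  4^(4 + 1) + 4^4 + 2 = 1282  −1 ⇒ G_2=1281
G_2=1281  [base 4] 4^(4 + 1) + 4^4 + 1  →[4↦5]→  5^(5 + 1) + 5^5 + 1 = 18751  −1 ⇒ G_3=18750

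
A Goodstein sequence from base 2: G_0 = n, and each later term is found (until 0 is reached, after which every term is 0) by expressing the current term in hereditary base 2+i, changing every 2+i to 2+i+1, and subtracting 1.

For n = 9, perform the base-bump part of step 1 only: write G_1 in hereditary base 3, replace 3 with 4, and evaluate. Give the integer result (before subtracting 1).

1024

G_0 = 9. HB_2(9) = 2^(2 + 1) + 1. Bump = 82. G_1 = 81.
G_1 = 81. HB_3(81) = 3^(3 + 1). Bump = 1024. G_2 = 1023.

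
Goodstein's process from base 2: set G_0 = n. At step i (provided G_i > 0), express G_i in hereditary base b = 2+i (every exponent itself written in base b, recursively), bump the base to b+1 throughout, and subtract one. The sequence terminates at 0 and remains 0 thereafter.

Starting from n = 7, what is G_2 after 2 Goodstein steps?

259

step 0: 7 = 2^2 + 2 + 1; sub 3 for 2: 3^3 + 3 + 1; = 31; G_1 = 31−1 = 30
step 1: 30 = 3^3 + 3; sub 4 for 3: 4^4 + 4; = 260; G_2 = 260−1 = 259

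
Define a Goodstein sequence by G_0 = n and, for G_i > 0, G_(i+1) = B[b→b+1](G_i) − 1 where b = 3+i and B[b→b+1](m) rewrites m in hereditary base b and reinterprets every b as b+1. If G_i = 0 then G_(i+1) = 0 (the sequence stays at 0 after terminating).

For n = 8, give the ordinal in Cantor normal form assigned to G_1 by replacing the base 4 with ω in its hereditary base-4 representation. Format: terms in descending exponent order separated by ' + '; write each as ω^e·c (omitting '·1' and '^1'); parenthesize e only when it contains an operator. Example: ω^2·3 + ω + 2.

ω·2 + 1

(0) 8|_3 = 2·3 + 2 ↦ 2·4 + 2|_4 = 10 ⇒ 9
(1) 9|_4 = 2·4 + 1 ↦ 2·5 + 1|_5 = 11 ⇒ 10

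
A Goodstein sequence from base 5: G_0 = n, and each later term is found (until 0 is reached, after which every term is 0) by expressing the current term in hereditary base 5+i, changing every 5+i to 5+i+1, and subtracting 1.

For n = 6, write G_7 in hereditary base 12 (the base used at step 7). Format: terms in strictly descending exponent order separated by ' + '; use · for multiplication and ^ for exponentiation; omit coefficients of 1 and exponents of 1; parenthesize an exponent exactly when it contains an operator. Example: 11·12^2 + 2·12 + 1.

base 5: 6 = 5 + 1; at 6: 6 + 1 = 7; next = 6
base 6: 6 = 6; at 7: 7 = 7; next = 6
base 7: 6 = 6; at 8: 6 = 6; next = 5
base 8: 5 = 5; at 9: 5 = 5; next = 4
base 9: 4 = 4; at 10: 4 = 4; next = 3
base 10: 3 = 3; at 11: 3 = 3; next = 2
base 11: 2 = 2; at 12: 2 = 2; next = 1
base 12: 1 = 1; at 13: 1 = 1; next = 0

1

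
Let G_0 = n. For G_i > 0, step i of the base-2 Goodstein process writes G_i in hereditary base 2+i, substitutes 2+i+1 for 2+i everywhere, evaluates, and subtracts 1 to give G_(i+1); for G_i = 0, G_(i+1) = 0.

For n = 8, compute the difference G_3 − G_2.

5757

G_0 = 8. HB_2(8) = 2^(2 + 1). Bump = 81. G_1 = 80.
G_1 = 80. HB_3(80) = 2·3^3 + 2·3^2 + 2·3 + 2. Bump = 554. G_2 = 553.
G_2 = 553. HB_4(553) = 2·4^4 + 2·4^2 + 2·4 + 1. Bump = 6311. G_3 = 6310.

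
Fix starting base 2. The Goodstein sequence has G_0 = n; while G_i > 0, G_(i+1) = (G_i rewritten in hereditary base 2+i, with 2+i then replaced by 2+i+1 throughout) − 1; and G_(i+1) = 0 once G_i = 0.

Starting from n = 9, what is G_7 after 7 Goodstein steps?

G_0 = 9. HB_2(9) = 2^(2 + 1) + 1. Bump = 82. G_1 = 81.
G_1 = 81. HB_3(81) = 3^(3 + 1). Bump = 1024. G_2 = 1023.
G_2 = 1023. HB_4(1023) = 3·4^4 + 3·4^3 + 3·4^2 + 3·4 + 3. Bump = 9843. G_3 = 9842.
G_3 = 9842. HB_5(9842) = 3·5^5 + 3·5^3 + 3·5^2 + 3·5 + 2. Bump = 140744. G_4 = 140743.
G_4 = 140743. HB_6(140743) = 3·6^6 + 3·6^3 + 3·6^2 + 3·6 + 1. Bump = 2471827. G_5 = 2471826.
G_5 = 2471826. HB_7(2471826) = 3·7^7 + 3·7^3 + 3·7^2 + 3·7. Bump = 50333400. G_6 = 50333399.
G_6 = 50333399. HB_8(50333399) = 3·8^8 + 3·8^3 + 3·8^2 + 2·8 + 7. Bump = 1162263922. G_7 = 1162263921.
G_7 = 1162263921. HB_9(1162263921) = 3·9^9 + 3·9^3 + 3·9^2 + 2·9 + 6. Bump = 30000003326. G_8 = 30000003325.

1162263921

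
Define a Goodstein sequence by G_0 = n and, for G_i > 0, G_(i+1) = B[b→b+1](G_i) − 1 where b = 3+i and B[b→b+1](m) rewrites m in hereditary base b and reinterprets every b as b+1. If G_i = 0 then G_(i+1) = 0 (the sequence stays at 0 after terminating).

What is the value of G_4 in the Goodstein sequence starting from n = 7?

base 3: 7 = 2·3 + 1; at 4: 2·4 + 1 = 9; next = 8
base 4: 8 = 2·4; at 5: 2·5 = 10; next = 9
base 5: 9 = 5 + 4; at 6: 6 + 4 = 10; next = 9
base 6: 9 = 6 + 3; at 7: 7 + 3 = 10; next = 9
base 7: 9 = 7 + 2; at 8: 8 + 2 = 10; next = 9

9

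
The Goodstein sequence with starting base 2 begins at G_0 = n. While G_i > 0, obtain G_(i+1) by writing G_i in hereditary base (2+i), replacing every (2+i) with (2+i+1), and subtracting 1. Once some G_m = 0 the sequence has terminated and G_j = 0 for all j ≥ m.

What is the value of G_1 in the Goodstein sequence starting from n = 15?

111

15 —HB2→ 2^(2 + 1) + 2^2 + 2 + 1 —bump→ 3^(3 + 1) + 3^3 + 3 + 1 = 112 —(−1)→ 111
111 —HB3→ 3^(3 + 1) + 3^3 + 3 —bump→ 4^(4 + 1) + 4^4 + 4 = 1284 —(−1)→ 1283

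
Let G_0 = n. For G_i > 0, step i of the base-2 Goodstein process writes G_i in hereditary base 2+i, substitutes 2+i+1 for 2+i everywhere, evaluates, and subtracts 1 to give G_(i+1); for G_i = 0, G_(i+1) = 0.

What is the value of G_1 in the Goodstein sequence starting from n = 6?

G_0 = 6. HB_2(6) = 2^2 + 2. Bump = 30. G_1 = 29.
G_1 = 29. HB_3(29) = 3^3 + 2. Bump = 258. G_2 = 257.

29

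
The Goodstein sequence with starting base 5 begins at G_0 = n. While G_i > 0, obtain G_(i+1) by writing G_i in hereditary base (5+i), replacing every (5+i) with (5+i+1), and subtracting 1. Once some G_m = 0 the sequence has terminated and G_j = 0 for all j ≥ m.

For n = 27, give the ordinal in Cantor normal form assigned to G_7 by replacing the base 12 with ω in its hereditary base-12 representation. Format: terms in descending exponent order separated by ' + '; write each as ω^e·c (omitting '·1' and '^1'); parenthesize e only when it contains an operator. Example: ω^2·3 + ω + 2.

ω·7 + 3

step 0: 27 = 5^2 + 2; sub 6 for 5: 6^2 + 2; = 38; G_1 = 38−1 = 37
step 1: 37 = 6^2 + 1; sub 7 for 6: 7^2 + 1; = 50; G_2 = 50−1 = 49
step 2: 49 = 7^2; sub 8 for 7: 8^2; = 64; G_3 = 64−1 = 63
step 3: 63 = 7·8 + 7; sub 9 for 8: 7·9 + 7; = 70; G_4 = 70−1 = 69
step 4: 69 = 7·9 + 6; sub 10 for 9: 7·10 + 6; = 76; G_5 = 76−1 = 75
step 5: 75 = 7·10 + 5; sub 11 for 10: 7·11 + 5; = 82; G_6 = 82−1 = 81
step 6: 81 = 7·11 + 4; sub 12 for 11: 7·12 + 4; = 88; G_7 = 88−1 = 87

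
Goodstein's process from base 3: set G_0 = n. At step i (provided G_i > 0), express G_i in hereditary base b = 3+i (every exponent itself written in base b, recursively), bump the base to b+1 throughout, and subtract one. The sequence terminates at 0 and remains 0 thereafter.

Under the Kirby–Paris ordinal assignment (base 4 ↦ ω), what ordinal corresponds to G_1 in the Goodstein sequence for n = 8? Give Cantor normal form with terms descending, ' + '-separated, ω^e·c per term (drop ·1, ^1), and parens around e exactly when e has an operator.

i=0: 8 = 2·3 + 2 (b=3); 3→4: 2·4 + 2 = 10; 10−1 = 9
i=1: 9 = 2·4 + 1 (b=4); 4→5: 2·5 + 1 = 11; 11−1 = 10

ω·2 + 1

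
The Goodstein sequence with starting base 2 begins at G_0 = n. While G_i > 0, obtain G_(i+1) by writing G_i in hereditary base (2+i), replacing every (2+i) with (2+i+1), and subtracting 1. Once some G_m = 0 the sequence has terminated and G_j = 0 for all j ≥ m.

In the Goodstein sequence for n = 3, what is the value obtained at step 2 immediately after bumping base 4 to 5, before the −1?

G_0=3  [base 2] 2 + 1  →[2↦3]→  3 + 1 = 4  −1 ⇒ G_1=3
G_1=3  [base 3] 3  →[3↦4]→  4 = 4  −1 ⇒ G_2=3

3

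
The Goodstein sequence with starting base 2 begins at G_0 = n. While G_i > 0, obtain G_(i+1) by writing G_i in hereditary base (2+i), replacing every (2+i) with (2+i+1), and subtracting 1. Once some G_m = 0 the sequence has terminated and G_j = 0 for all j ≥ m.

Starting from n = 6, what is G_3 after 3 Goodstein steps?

3125

(0) 6|_2 = 2^2 + 2 ↦ 3^3 + 3|_3 = 30 ⇒ 29
(1) 29|_3 = 3^3 + 2 ↦ 4^4 + 2|_4 = 258 ⇒ 257
(2) 257|_4 = 4^4 + 1 ↦ 5^5 + 1|_5 = 3126 ⇒ 3125
(3) 3125|_5 = 5^5 ↦ 6^6|_6 = 46656 ⇒ 46655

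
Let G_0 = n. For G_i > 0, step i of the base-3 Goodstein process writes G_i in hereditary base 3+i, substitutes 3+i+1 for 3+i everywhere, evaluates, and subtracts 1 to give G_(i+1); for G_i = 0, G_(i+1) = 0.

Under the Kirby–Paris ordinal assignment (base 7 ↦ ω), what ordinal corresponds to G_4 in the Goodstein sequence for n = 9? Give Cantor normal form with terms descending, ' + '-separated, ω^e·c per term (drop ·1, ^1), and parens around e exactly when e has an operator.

step 0: 9 = 3^2; sub 4 for 3: 4^2; = 16; G_1 = 16−1 = 15
step 1: 15 = 3·4 + 3; sub 5 for 4: 3·5 + 3; = 18; G_2 = 18−1 = 17
step 2: 17 = 3·5 + 2; sub 6 for 5: 3·6 + 2; = 20; G_3 = 20−1 = 19
step 3: 19 = 3·6 + 1; sub 7 for 6: 3·7 + 1; = 22; G_4 = 22−1 = 21
step 4: 21 = 3·7; sub 8 for 7: 3·8; = 24; G_5 = 24−1 = 23

ω·3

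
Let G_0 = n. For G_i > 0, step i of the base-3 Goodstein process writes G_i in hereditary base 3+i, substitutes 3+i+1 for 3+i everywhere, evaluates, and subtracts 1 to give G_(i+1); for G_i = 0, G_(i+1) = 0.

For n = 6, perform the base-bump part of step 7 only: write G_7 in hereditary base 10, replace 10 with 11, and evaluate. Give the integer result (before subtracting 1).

base 3: 6 = 2·3; at 4: 2·4 = 8; next = 7
base 4: 7 = 4 + 3; at 5: 5 + 3 = 8; next = 7
base 5: 7 = 5 + 2; at 6: 6 + 2 = 8; next = 7
base 6: 7 = 6 + 1; at 7: 7 + 1 = 8; next = 7
base 7: 7 = 7; at 8: 8 = 8; next = 7
base 8: 7 = 7; at 9: 7 = 7; next = 6
base 9: 6 = 6; at 10: 6 = 6; next = 5
base 10: 5 = 5; at 11: 5 = 5; next = 4

5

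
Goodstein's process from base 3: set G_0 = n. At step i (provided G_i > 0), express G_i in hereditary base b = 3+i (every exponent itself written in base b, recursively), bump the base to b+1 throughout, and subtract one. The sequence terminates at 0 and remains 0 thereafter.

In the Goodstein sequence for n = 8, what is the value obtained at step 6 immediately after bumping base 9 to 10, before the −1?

[0] 8 ≡ 2·3 + 2 (base 3). Lift 4: 10. −1: 9.
[1] 9 ≡ 2·4 + 1 (base 4). Lift 5: 11. −1: 10.
[2] 10 ≡ 2·5 (base 5). Lift 6: 12. −1: 11.
[3] 11 ≡ 6 + 5 (base 6). Lift 7: 12. −1: 11.
[4] 11 ≡ 7 + 4 (base 7). Lift 8: 12. −1: 11.
[5] 11 ≡ 8 + 3 (base 8). Lift 9: 12. −1: 11.

12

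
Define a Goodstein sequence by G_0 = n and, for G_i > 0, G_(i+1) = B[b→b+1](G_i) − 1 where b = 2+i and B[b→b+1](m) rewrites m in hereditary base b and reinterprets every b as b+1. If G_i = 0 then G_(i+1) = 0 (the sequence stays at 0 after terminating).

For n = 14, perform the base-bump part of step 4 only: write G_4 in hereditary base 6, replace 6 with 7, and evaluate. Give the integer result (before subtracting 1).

5862841

G_0 = 14. HB_2(14) = 2^(2 + 1) + 2^2 + 2. Bump = 111. G_1 = 110.
G_1 = 110. HB_3(110) = 3^(3 + 1) + 3^3 + 2. Bump = 1282. G_2 = 1281.
G_2 = 1281. HB_4(1281) = 4^(4 + 1) + 4^4 + 1. Bump = 18751. G_3 = 18750.
G_3 = 18750. HB_5(18750) = 5^(5 + 1) + 5^5. Bump = 326592. G_4 = 326591.
G_4 = 326591. HB_6(326591) = 6^(6 + 1) + 5·6^5 + 5·6^4 + 5·6^3 + 5·6^2 + 5·6 + 5. Bump = 5862841. G_5 = 5862840.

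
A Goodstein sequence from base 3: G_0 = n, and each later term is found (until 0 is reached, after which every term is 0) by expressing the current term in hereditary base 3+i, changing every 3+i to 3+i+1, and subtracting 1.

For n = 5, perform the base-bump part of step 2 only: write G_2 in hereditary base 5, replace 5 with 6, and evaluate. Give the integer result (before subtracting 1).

6

5 —HB3→ 3 + 2 —bump→ 4 + 2 = 6 —(−1)→ 5
5 —HB4→ 4 + 1 —bump→ 5 + 1 = 6 —(−1)→ 5
5 —HB5→ 5 —bump→ 6 = 6 —(−1)→ 5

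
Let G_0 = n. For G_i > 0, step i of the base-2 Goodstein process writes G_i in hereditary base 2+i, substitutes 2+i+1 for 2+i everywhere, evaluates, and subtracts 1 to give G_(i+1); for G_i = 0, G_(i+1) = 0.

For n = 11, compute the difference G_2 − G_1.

943

i=0: 11 = 2^(2 + 1) + 2 + 1 (b=2); 2→3: 3^(3 + 1) + 3 + 1 = 85; 85−1 = 84
i=1: 84 = 3^(3 + 1) + 3 (b=3); 3→4: 4^(4 + 1) + 4 = 1028; 1028−1 = 1027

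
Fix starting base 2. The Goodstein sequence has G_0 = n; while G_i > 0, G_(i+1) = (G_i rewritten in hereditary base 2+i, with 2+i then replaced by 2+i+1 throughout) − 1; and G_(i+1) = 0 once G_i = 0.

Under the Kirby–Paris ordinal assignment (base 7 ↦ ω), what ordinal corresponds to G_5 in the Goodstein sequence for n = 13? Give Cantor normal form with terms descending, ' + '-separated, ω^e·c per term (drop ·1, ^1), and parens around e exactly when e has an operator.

ω^(ω + 1) + ω^3·3 + ω^2·3 + ω·3

(0) 13|_2 = 2^(2 + 1) + 2^2 + 1 ↦ 3^(3 + 1) + 3^3 + 1|_3 = 109 ⇒ 108
(1) 108|_3 = 3^(3 + 1) + 3^3 ↦ 4^(4 + 1) + 4^4|_4 = 1280 ⇒ 1279
(2) 1279|_4 = 4^(4 + 1) + 3·4^3 + 3·4^2 + 3·4 + 3 ↦ 5^(5 + 1) + 3·5^3 + 3·5^2 + 3·5 + 3|_5 = 16093 ⇒ 16092
(3) 16092|_5 = 5^(5 + 1) + 3·5^3 + 3·5^2 + 3·5 + 2 ↦ 6^(6 + 1) + 3·6^3 + 3·6^2 + 3·6 + 2|_6 = 280712 ⇒ 280711
(4) 280711|_6 = 6^(6 + 1) + 3·6^3 + 3·6^2 + 3·6 + 1 ↦ 7^(7 + 1) + 3·7^3 + 3·7^2 + 3·7 + 1|_7 = 5765999 ⇒ 5765998
(5) 5765998|_7 = 7^(7 + 1) + 3·7^3 + 3·7^2 + 3·7 ↦ 8^(8 + 1) + 3·8^3 + 3·8^2 + 3·8|_8 = 134219480 ⇒ 134219479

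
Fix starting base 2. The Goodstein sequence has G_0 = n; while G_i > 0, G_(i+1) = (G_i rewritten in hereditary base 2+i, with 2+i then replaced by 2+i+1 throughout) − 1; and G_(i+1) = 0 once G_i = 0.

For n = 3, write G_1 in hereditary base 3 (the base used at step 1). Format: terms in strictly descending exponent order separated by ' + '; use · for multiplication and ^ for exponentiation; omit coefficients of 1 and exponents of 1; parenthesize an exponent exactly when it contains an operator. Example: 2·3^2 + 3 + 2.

3

G_0=3  [base 2] 2 + 1  →[2↦3]→  3 + 1 = 4  −1 ⇒ G_1=3
G_1=3  [base 3] 3  →[3↦4]→  4 = 4  −1 ⇒ G_2=3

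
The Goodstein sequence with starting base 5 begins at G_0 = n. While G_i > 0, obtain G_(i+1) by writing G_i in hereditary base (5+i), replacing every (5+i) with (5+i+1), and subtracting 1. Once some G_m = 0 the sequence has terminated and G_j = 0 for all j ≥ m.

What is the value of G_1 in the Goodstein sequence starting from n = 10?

base 5: 10 = 2·5; at 6: 2·6 = 12; next = 11
base 6: 11 = 6 + 5; at 7: 7 + 5 = 12; next = 11

11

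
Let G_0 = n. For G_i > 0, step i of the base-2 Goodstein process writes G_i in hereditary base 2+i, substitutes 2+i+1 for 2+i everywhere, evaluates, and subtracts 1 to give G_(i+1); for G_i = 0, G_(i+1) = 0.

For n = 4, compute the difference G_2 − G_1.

15

step 0: 4 = 2^2; sub 3 for 2: 3^3; = 27; G_1 = 27−1 = 26
step 1: 26 = 2·3^2 + 2·3 + 2; sub 4 for 3: 2·4^2 + 2·4 + 2; = 42; G_2 = 42−1 = 41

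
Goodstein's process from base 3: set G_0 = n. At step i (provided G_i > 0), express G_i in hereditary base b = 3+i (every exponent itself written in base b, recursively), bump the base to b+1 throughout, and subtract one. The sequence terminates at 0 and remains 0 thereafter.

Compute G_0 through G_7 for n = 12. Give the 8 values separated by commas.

12, 19, 27, 37, 49, 63, 69, 75

G_0 = 12. HB_3(12) = 3^2 + 3. Bump = 20. G_1 = 19.
G_1 = 19. HB_4(19) = 4^2 + 3. Bump = 28. G_2 = 27.
G_2 = 27. HB_5(27) = 5^2 + 2. Bump = 38. G_3 = 37.
G_3 = 37. HB_6(37) = 6^2 + 1. Bump = 50. G_4 = 49.
G_4 = 49. HB_7(49) = 7^2. Bump = 64. G_5 = 63.
G_5 = 63. HB_8(63) = 7·8 + 7. Bump = 70. G_6 = 69.
G_6 = 69. HB_9(69) = 7·9 + 6. Bump = 76. G_7 = 75.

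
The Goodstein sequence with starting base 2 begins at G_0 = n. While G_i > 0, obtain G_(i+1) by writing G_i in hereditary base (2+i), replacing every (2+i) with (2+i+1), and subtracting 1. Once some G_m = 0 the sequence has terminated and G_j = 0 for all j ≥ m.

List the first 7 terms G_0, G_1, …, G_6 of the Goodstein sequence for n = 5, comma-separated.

5, 27, 255, 467, 775, 1197, 1751

5 —HB2→ 2^2 + 1 —bump→ 3^3 + 1 = 28 —(−1)→ 27
27 —HB3→ 3^3 —bump→ 4^4 = 256 —(−1)→ 255
255 —HB4→ 3·4^3 + 3·4^2 + 3·4 + 3 —bump→ 3·5^3 + 3·5^2 + 3·5 + 3 = 468 —(−1)→ 467
467 —HB5→ 3·5^3 + 3·5^2 + 3·5 + 2 —bump→ 3·6^3 + 3·6^2 + 3·6 + 2 = 776 —(−1)→ 775
775 —HB6→ 3·6^3 + 3·6^2 + 3·6 + 1 —bump→ 3·7^3 + 3·7^2 + 3·7 + 1 = 1198 —(−1)→ 1197
1197 —HB7→ 3·7^3 + 3·7^2 + 3·7 —bump→ 3·8^3 + 3·8^2 + 3·8 = 1752 —(−1)→ 1751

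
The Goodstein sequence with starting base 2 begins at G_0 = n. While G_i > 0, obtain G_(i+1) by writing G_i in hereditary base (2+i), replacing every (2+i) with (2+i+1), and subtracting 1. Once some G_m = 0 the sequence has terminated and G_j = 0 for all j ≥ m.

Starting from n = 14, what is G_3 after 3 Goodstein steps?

14 —HB2→ 2^(2 + 1) + 2^2 + 2 —bump→ 3^(3 + 1) + 3^3 + 3 = 111 —(−1)→ 110
110 —HB3→ 3^(3 + 1) + 3^3 + 2 —bump→ 4^(4 + 1) + 4^4 + 2 = 1282 —(−1)→ 1281
1281 —HB4→ 4^(4 + 1) + 4^4 + 1 —bump→ 5^(5 + 1) + 5^5 + 1 = 18751 —(−1)→ 18750
18750 —HB5→ 5^(5 + 1) + 5^5 —bump→ 6^(6 + 1) + 6^6 = 326592 —(−1)→ 326591

18750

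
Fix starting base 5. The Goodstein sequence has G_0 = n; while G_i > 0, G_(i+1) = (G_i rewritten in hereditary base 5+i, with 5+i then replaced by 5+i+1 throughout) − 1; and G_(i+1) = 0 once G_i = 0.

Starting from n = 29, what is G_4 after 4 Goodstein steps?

81

G_0=29  [base 5] 5^2 + 4  →[5↦6]→  6^2 + 4 = 40  −1 ⇒ G_1=39
G_1=39  [base 6] 6^2 + 3  →[6↦7]→  7^2 + 3 = 52  −1 ⇒ G_2=51
G_2=51  [base 7] 7^2 + 2  →[7↦8]→  8^2 + 2 = 66  −1 ⇒ G_3=65
G_3=65  [base 8] 8^2 + 1  →[8↦9]→  9^2 + 1 = 82  −1 ⇒ G_4=81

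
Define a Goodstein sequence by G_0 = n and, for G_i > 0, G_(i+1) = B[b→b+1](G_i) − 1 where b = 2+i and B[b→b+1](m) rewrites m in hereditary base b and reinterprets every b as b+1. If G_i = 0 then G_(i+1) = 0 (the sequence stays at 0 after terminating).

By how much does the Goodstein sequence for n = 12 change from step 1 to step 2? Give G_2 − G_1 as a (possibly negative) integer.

958

i=0: 12 = 2^(2 + 1) + 2^2 (b=2); 2→3: 3^(3 + 1) + 3^3 = 108; 108−1 = 107
i=1: 107 = 3^(3 + 1) + 2·3^2 + 2·3 + 2 (b=3); 3→4: 4^(4 + 1) + 2·4^2 + 2·4 + 2 = 1066; 1066−1 = 1065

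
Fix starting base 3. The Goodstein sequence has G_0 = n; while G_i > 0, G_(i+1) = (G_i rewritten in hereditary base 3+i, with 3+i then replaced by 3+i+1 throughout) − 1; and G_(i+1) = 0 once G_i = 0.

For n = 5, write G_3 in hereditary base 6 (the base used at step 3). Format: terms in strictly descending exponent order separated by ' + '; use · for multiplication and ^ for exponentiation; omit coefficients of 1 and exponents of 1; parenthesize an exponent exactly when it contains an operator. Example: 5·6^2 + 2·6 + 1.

i=0: 5 = 3 + 2 (b=3); 3→4: 4 + 2 = 6; 6−1 = 5
i=1: 5 = 4 + 1 (b=4); 4→5: 5 + 1 = 6; 6−1 = 5
i=2: 5 = 5 (b=5); 5→6: 6 = 6; 6−1 = 5

5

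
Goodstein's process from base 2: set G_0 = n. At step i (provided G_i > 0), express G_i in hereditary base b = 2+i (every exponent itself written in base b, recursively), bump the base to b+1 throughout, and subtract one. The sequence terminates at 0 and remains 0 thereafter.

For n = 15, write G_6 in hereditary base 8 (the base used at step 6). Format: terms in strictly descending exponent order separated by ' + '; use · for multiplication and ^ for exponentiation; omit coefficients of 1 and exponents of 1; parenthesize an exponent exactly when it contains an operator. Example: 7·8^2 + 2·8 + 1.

8^(8 + 1) + 7·8^7 + 7·8^6 + 7·8^5 + 7·8^4 + 7·8^3 + 7·8^2 + 7·8 + 7

[0] 15 ≡ 2^(2 + 1) + 2^2 + 2 + 1 (base 2). Lift 3: 112. −1: 111.
[1] 111 ≡ 3^(3 + 1) + 3^3 + 3 (base 3). Lift 4: 1284. −1: 1283.
[2] 1283 ≡ 4^(4 + 1) + 4^4 + 3 (base 4). Lift 5: 18753. −1: 18752.
[3] 18752 ≡ 5^(5 + 1) + 5^5 + 2 (base 5). Lift 6: 326594. −1: 326593.
[4] 326593 ≡ 6^(6 + 1) + 6^6 + 1 (base 6). Lift 7: 6588345. −1: 6588344.
[5] 6588344 ≡ 7^(7 + 1) + 7^7 (base 7). Lift 8: 150994944. −1: 150994943.
[6] 150994943 ≡ 8^(8 + 1) + 7·8^7 + 7·8^6 + 7·8^5 + 7·8^4 + 7·8^3 + 7·8^2 + 7·8 + 7 (base 8). Lift 9: 3524450281. −1: 3524450280.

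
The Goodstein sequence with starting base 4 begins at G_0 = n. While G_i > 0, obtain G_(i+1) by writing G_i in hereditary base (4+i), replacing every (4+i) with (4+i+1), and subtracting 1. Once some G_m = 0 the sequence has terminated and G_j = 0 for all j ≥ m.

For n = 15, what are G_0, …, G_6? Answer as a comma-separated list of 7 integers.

15, 17, 19, 21, 23, 24, 25

step 0: 15 = 3·4 + 3; sub 5 for 4: 3·5 + 3; = 18; G_1 = 18−1 = 17
step 1: 17 = 3·5 + 2; sub 6 for 5: 3·6 + 2; = 20; G_2 = 20−1 = 19
step 2: 19 = 3·6 + 1; sub 7 for 6: 3·7 + 1; = 22; G_3 = 22−1 = 21
step 3: 21 = 3·7; sub 8 for 7: 3·8; = 24; G_4 = 24−1 = 23
step 4: 23 = 2·8 + 7; sub 9 for 8: 2·9 + 7; = 25; G_5 = 25−1 = 24
step 5: 24 = 2·9 + 6; sub 10 for 9: 2·10 + 6; = 26; G_6 = 26−1 = 25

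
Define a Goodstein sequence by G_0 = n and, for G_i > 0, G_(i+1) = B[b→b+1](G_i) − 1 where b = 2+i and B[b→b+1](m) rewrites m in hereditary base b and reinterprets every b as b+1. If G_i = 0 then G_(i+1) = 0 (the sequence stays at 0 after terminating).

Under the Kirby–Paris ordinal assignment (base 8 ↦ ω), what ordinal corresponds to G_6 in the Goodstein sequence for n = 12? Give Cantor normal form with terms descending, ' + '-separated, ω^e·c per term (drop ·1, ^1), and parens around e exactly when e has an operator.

12 —HB2→ 2^(2 + 1) + 2^2 —bump→ 3^(3 + 1) + 3^3 = 108 —(−1)→ 107
107 —HB3→ 3^(3 + 1) + 2·3^2 + 2·3 + 2 —bump→ 4^(4 + 1) + 2·4^2 + 2·4 + 2 = 1066 —(−1)→ 1065
1065 —HB4→ 4^(4 + 1) + 2·4^2 + 2·4 + 1 —bump→ 5^(5 + 1) + 2·5^2 + 2·5 + 1 = 15686 —(−1)→ 15685
15685 —HB5→ 5^(5 + 1) + 2·5^2 + 2·5 —bump→ 6^(6 + 1) + 2·6^2 + 2·6 = 280020 —(−1)→ 280019
280019 —HB6→ 6^(6 + 1) + 2·6^2 + 6 + 5 —bump→ 7^(7 + 1) + 2·7^2 + 7 + 5 = 5764911 —(−1)→ 5764910
5764910 —HB7→ 7^(7 + 1) + 2·7^2 + 7 + 4 —bump→ 8^(8 + 1) + 2·8^2 + 8 + 4 = 134217868 —(−1)→ 134217867

ω^(ω + 1) + ω^2·2 + ω + 3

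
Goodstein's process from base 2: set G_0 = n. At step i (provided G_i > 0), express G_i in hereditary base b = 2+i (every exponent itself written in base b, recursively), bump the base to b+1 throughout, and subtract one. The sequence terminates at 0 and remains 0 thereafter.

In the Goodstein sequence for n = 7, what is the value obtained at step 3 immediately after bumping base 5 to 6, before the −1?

(0) 7|_2 = 2^2 + 2 + 1 ↦ 3^3 + 3 + 1|_3 = 31 ⇒ 30
(1) 30|_3 = 3^3 + 3 ↦ 4^4 + 4|_4 = 260 ⇒ 259
(2) 259|_4 = 4^4 + 3 ↦ 5^5 + 3|_5 = 3128 ⇒ 3127

46658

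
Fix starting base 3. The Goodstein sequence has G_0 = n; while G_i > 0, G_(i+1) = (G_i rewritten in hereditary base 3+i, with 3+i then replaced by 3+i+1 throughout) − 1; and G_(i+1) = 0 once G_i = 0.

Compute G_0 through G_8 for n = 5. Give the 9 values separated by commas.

5, 5, 5, 5, 4, 3, 2, 1, 0

(0) 5|_3 = 3 + 2 ↦ 4 + 2|_4 = 6 ⇒ 5
(1) 5|_4 = 4 + 1 ↦ 5 + 1|_5 = 6 ⇒ 5
(2) 5|_5 = 5 ↦ 6|_6 = 6 ⇒ 5
(3) 5|_6 = 5 ↦ 5|_7 = 5 ⇒ 4
(4) 4|_7 = 4 ↦ 4|_8 = 4 ⇒ 3
(5) 3|_8 = 3 ↦ 3|_9 = 3 ⇒ 2
(6) 2|_9 = 2 ↦ 2|_10 = 2 ⇒ 1
(7) 1|_10 = 1 ↦ 1|_11 = 1 ⇒ 0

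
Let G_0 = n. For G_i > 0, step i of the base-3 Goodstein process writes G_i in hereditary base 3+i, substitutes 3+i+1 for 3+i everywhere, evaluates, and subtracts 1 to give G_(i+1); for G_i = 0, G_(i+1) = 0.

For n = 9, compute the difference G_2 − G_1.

G_0 = 9. HB_3(9) = 3^2. Bump = 16. G_1 = 15.
G_1 = 15. HB_4(15) = 3·4 + 3. Bump = 18. G_2 = 17.

2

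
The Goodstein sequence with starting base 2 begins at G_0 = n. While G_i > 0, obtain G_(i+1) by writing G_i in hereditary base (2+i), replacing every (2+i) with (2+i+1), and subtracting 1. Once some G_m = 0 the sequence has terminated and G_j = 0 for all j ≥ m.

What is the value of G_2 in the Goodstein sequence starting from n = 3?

(0) 3|_2 = 2 + 1 ↦ 3 + 1|_3 = 4 ⇒ 3
(1) 3|_3 = 3 ↦ 4|_4 = 4 ⇒ 3
(2) 3|_4 = 3 ↦ 3|_5 = 3 ⇒ 2

3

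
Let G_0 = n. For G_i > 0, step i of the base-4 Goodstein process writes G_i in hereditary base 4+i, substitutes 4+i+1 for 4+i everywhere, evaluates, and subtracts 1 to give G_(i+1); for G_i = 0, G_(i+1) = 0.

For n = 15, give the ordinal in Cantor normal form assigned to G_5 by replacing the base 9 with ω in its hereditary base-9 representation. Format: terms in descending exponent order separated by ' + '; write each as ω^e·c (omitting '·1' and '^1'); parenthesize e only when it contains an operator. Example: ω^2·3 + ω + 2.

[0] 15 ≡ 3·4 + 3 (base 4). Lift 5: 18. −1: 17.
[1] 17 ≡ 3·5 + 2 (base 5). Lift 6: 20. −1: 19.
[2] 19 ≡ 3·6 + 1 (base 6). Lift 7: 22. −1: 21.
[3] 21 ≡ 3·7 (base 7). Lift 8: 24. −1: 23.
[4] 23 ≡ 2·8 + 7 (base 8). Lift 9: 25. −1: 24.
[5] 24 ≡ 2·9 + 6 (base 9). Lift 10: 26. −1: 25.

ω·2 + 6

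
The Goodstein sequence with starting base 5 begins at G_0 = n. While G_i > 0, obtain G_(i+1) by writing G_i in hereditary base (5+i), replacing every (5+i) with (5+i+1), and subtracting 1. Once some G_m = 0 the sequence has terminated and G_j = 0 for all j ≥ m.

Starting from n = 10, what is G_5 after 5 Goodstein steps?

11

G_0 = 10. HB_5(10) = 2·5. Bump = 12. G_1 = 11.
G_1 = 11. HB_6(11) = 6 + 5. Bump = 12. G_2 = 11.
G_2 = 11. HB_7(11) = 7 + 4. Bump = 12. G_3 = 11.
G_3 = 11. HB_8(11) = 8 + 3. Bump = 12. G_4 = 11.
G_4 = 11. HB_9(11) = 9 + 2. Bump = 12. G_5 = 11.
G_5 = 11. HB_10(11) = 10 + 1. Bump = 12. G_6 = 11.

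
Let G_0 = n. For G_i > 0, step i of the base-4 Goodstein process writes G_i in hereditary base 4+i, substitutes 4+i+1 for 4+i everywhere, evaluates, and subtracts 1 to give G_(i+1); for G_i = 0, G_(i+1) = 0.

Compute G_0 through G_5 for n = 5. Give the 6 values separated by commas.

i=0: 5 = 4 + 1 (b=4); 4→5: 5 + 1 = 6; 6−1 = 5
i=1: 5 = 5 (b=5); 5→6: 6 = 6; 6−1 = 5
i=2: 5 = 5 (b=6); 6→7: 5 = 5; 5−1 = 4
i=3: 4 = 4 (b=7); 7→8: 4 = 4; 4−1 = 3
i=4: 3 = 3 (b=8); 8→9: 3 = 3; 3−1 = 2

5, 5, 5, 4, 3, 2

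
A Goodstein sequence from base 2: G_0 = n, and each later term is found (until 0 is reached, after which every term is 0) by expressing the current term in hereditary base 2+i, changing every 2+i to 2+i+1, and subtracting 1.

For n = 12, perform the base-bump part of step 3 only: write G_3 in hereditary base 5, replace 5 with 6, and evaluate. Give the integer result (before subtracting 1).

(0) 12|_2 = 2^(2 + 1) + 2^2 ↦ 3^(3 + 1) + 3^3|_3 = 108 ⇒ 107
(1) 107|_3 = 3^(3 + 1) + 2·3^2 + 2·3 + 2 ↦ 4^(4 + 1) + 2·4^2 + 2·4 + 2|_4 = 1066 ⇒ 1065
(2) 1065|_4 = 4^(4 + 1) + 2·4^2 + 2·4 + 1 ↦ 5^(5 + 1) + 2·5^2 + 2·5 + 1|_5 = 15686 ⇒ 15685
(3) 15685|_5 = 5^(5 + 1) + 2·5^2 + 2·5 ↦ 6^(6 + 1) + 2·6^2 + 2·6|_6 = 280020 ⇒ 280019

280020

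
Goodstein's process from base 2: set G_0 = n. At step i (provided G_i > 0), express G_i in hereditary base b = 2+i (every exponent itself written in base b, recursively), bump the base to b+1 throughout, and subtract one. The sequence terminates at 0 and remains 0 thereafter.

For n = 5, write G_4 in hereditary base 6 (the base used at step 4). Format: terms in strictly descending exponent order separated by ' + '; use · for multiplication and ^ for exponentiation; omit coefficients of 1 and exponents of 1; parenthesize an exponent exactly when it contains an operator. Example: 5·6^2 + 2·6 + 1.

5 —HB2→ 2^2 + 1 —bump→ 3^3 + 1 = 28 —(−1)→ 27
27 —HB3→ 3^3 —bump→ 4^4 = 256 —(−1)→ 255
255 —HB4→ 3·4^3 + 3·4^2 + 3·4 + 3 —bump→ 3·5^3 + 3·5^2 + 3·5 + 3 = 468 —(−1)→ 467
467 —HB5→ 3·5^3 + 3·5^2 + 3·5 + 2 —bump→ 3·6^3 + 3·6^2 + 3·6 + 2 = 776 —(−1)→ 775
775 —HB6→ 3·6^3 + 3·6^2 + 3·6 + 1 —bump→ 3·7^3 + 3·7^2 + 3·7 + 1 = 1198 —(−1)→ 1197

3·6^3 + 3·6^2 + 3·6 + 1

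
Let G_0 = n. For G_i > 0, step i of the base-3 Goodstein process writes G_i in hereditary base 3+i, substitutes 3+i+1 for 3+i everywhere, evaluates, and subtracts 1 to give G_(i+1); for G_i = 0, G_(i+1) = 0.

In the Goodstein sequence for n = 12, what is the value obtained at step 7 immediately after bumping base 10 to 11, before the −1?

82

[0] 12 ≡ 3^2 + 3 (base 3). Lift 4: 20. −1: 19.
[1] 19 ≡ 4^2 + 3 (base 4). Lift 5: 28. −1: 27.
[2] 27 ≡ 5^2 + 2 (base 5). Lift 6: 38. −1: 37.
[3] 37 ≡ 6^2 + 1 (base 6). Lift 7: 50. −1: 49.
[4] 49 ≡ 7^2 (base 7). Lift 8: 64. −1: 63.
[5] 63 ≡ 7·8 + 7 (base 8). Lift 9: 70. −1: 69.
[6] 69 ≡ 7·9 + 6 (base 9). Lift 10: 76. −1: 75.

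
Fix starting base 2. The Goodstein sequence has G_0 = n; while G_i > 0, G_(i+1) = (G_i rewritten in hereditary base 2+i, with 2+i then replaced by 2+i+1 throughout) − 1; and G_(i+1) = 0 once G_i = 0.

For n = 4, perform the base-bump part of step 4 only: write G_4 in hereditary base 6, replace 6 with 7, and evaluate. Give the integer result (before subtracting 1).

110

[0] 4 ≡ 2^2 (base 2). Lift 3: 27. −1: 26.
[1] 26 ≡ 2·3^2 + 2·3 + 2 (base 3). Lift 4: 42. −1: 41.
[2] 41 ≡ 2·4^2 + 2·4 + 1 (base 4). Lift 5: 61. −1: 60.
[3] 60 ≡ 2·5^2 + 2·5 (base 5). Lift 6: 84. −1: 83.
[4] 83 ≡ 2·6^2 + 6 + 5 (base 6). Lift 7: 110. −1: 109.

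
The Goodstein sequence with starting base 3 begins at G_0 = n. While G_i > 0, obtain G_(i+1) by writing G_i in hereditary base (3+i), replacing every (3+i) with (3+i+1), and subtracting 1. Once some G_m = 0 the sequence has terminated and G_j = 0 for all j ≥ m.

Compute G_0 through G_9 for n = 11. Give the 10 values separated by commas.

(0) 11|_3 = 3^2 + 2 ↦ 4^2 + 2|_4 = 18 ⇒ 17
(1) 17|_4 = 4^2 + 1 ↦ 5^2 + 1|_5 = 26 ⇒ 25
(2) 25|_5 = 5^2 ↦ 6^2|_6 = 36 ⇒ 35
(3) 35|_6 = 5·6 + 5 ↦ 5·7 + 5|_7 = 40 ⇒ 39
(4) 39|_7 = 5·7 + 4 ↦ 5·8 + 4|_8 = 44 ⇒ 43
(5) 43|_8 = 5·8 + 3 ↦ 5·9 + 3|_9 = 48 ⇒ 47
(6) 47|_9 = 5·9 + 2 ↦ 5·10 + 2|_10 = 52 ⇒ 51
(7) 51|_10 = 5·10 + 1 ↦ 5·11 + 1|_11 = 56 ⇒ 55
(8) 55|_11 = 5·11 ↦ 5·12|_12 = 60 ⇒ 59

11, 17, 25, 35, 39, 43, 47, 51, 55, 59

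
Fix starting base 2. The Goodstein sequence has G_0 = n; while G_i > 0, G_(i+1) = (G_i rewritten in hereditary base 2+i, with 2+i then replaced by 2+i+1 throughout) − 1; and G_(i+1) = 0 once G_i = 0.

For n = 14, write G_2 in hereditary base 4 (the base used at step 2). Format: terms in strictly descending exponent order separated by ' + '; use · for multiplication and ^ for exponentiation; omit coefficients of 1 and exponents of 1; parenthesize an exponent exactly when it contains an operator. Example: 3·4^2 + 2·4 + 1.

step 0: 14 = 2^(2 + 1) + 2^2 + 2; sub 3 for 2: 3^(3 + 1) + 3^3 + 3; = 111; G_1 = 111−1 = 110
step 1: 110 = 3^(3 + 1) + 3^3 + 2; sub 4 for 3: 4^(4 + 1) + 4^4 + 2; = 1282; G_2 = 1282−1 = 1281
step 2: 1281 = 4^(4 + 1) + 4^4 + 1; sub 5 for 4: 5^(5 + 1) + 5^5 + 1; = 18751; G_3 = 18751−1 = 18750

4^(4 + 1) + 4^4 + 1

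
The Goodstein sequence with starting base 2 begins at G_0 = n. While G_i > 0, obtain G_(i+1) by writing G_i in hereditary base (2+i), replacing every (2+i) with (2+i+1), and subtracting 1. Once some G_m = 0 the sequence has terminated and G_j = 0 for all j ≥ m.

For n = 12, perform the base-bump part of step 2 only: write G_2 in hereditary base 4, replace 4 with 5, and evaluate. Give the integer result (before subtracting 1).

G_0=12  [base 2] 2^(2 + 1) + 2^2  →[2↦3]→  3^(3 + 1) + 3^3 = 108  −1 ⇒ G_1=107
G_1=107  [base 3] 3^(3 + 1) + 2·3^2 + 2·3 + 2  →[3↦4]→  4^(4 + 1) + 2·4^2 + 2·4 + 2 = 1066  −1 ⇒ G_2=1065
G_2=1065  [base 4] 4^(4 + 1) + 2·4^2 + 2·4 + 1  →[4↦5]→  5^(5 + 1) + 2·5^2 + 2·5 + 1 = 15686  −1 ⇒ G_3=15685

15686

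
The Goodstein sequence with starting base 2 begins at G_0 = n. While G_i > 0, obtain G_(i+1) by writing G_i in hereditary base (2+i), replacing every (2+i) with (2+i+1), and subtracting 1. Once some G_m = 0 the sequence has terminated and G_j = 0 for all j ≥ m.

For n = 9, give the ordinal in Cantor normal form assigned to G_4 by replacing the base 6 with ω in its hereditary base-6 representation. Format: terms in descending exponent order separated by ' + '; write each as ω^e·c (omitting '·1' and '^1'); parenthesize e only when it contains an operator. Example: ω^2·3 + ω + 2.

G_0=9  [base 2] 2^(2 + 1) + 1  →[2↦3]→  3^(3 + 1) + 1 = 82  −1 ⇒ G_1=81
G_1=81  [base 3] 3^(3 + 1)  →[3↦4]→  4^(4 + 1) = 1024  −1 ⇒ G_2=1023
G_2=1023  [base 4] 3·4^4 + 3·4^3 + 3·4^2 + 3·4 + 3  →[4↦5]→  3·5^5 + 3·5^3 + 3·5^2 + 3·5 + 3 = 9843  −1 ⇒ G_3=9842
G_3=9842  [base 5] 3·5^5 + 3·5^3 + 3·5^2 + 3·5 + 2  →[5↦6]→  3·6^6 + 3·6^3 + 3·6^2 + 3·6 + 2 = 140744  −1 ⇒ G_4=140743

ω^ω·3 + ω^3·3 + ω^2·3 + ω·3 + 1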